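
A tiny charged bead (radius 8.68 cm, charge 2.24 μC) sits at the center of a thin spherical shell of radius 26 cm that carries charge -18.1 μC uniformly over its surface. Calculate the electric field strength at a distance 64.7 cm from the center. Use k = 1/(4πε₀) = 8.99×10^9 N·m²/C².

By spherical symmetry E is radial; choose a Gaussian sphere of radius r = 64.7 cm (r > 26 cm, enclosing both).
Q_enc = (2.24 μC) + (-18.1 μC) = -1.586e-5 C.
By Gauss's law, ∮E·dA = E·4πr² = Q_enc/ε₀.
E = k|Q_enc|/r² = (8.99×10^9)(1.586×10^-5)/(0.647)² = 3.41e5 N/C.

E ≈ 3.41e5 N/C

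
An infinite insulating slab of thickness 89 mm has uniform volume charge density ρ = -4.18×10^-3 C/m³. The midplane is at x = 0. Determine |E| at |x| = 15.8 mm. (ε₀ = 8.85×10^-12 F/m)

E = 7.46e6 V/m

By symmetry E is perpendicular to the slab. A Gaussian pillbox from −15.8 mm to +15.8 mm (face area A) lies entirely within the slab.
Q_enc = ρ·(2x)·A and flux = 2EA, so 2EA = 2ρxA/ε₀ ⇒ E = |ρ|x/ε₀.
E = (4.18×10^-3)(0.0158)/(8.85×10^-12) = 7.46e6 N/C.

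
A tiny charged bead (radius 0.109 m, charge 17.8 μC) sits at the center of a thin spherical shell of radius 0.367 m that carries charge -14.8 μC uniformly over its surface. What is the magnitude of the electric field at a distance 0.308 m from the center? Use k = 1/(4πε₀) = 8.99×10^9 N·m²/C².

Use a concentric Gaussian sphere at r = 0.308 m (between the bodies, 0.109 m < r < 0.367 m).
The shell at 0.367 m lies outside the Gaussian surface, so Q_enc = 17.8 μC = 1.78e-5 C.
Since E is radial and uniform over the Gaussian sphere, Φ = E·4πr² = Q_enc/ε₀.
E = k|Q_enc|/r² = (8.99×10^9)(1.78×10^-5)/(0.308)² = 1.69×10^6 N/C.

1.69e6 V/m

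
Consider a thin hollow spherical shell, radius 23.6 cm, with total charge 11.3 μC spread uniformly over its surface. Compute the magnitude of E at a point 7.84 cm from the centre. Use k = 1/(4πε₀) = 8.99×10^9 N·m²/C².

E = 0

By spherical symmetry E is radial; choose a Gaussian sphere of radius r = 7.84 cm (inside the shell, r < 23.6 cm).
No charge lies within this surface, so Q_enc = 0 and Gauss's law gives E·4πr² = 0 ⇒ E = 0.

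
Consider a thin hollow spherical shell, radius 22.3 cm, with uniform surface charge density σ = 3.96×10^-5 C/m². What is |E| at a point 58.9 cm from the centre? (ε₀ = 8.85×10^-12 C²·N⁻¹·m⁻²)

By spherical symmetry E is radial; choose a Gaussian sphere of radius r = 58.9 cm (r > 22.3 cm).
The entire shell is enclosed: Q_enc = σ·4πR² = (3.96×10^-5)·4π·(0.223)² = 2.475×10^-5 C.
Since E is radial and uniform over the Gaussian sphere, Φ = E·4πr² = Q_enc/ε₀.
E = |Q_enc|/(4πε₀r²) = (2.475e-5)/(4π·8.85×10^-12·(0.589)²) = 6.41×10^5 N/C.

|E| ≈ 6.41×10^5 N/C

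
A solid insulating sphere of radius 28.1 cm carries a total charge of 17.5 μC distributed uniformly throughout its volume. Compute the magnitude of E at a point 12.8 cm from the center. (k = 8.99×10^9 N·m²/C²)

Symmetry ⇒ E = E(r) r̂. Gaussian sphere of radius r = 12.8 cm (r < R).
Only the charge within r is enclosed: Q_enc = Q·(r/R)³ = (17.5 μC)·(12.8 cm/28.1 cm)³ = 1.654×10^-6 C.
By Gauss's law, ∮E·dA = E·4πr² = Q_enc/ε₀.
E = k|Q_enc|/r² = (8.99×10^9)(1.654×10^-6)/(0.128)² = 9.08×10^5 N/C.

E = 9.08×10^5 N/C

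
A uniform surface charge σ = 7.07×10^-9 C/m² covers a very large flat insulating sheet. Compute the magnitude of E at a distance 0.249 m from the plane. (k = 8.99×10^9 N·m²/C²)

E ≈ 399 N/C

The symmetry is planar: E is normal to the sheet and the same magnitude on both sides. Take a pillbox straddling the sheet with end-cap area A.
Flux Φ = 2EA and Q_enc = σA, so 2EA = σA/ε₀ ⇒ E = |σ|/(2ε₀), independent of distance.
E = 2πk|σ| = 2π(8.99×10^9)(7.07e-9) = 399 N/C.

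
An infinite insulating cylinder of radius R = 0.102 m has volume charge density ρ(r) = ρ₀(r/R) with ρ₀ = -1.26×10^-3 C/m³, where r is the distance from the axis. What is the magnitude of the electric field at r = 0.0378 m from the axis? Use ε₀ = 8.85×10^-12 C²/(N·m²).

E = 6.65e5 N/C

By cylindrical symmetry E is radial; use a coaxial Gaussian cylinder of radius 0.0378 m and length L (r < R).
Integrating ρ over the cross-section to radius r: λ_enc = (2πρ₀/R) ∫₀^r r'^2 dr' = 2πρ₀ r^3/(3·R) = -1.397×10^-6 C/m.
By Gauss's law (flux through the curved wall only), E·2πrL = λ_enc L/ε₀.
E = |λ_enc|/(2πε₀r) = (1.397e-6)/(2π·8.85×10^-12·0.0378) = 6.65×10^5 N/C.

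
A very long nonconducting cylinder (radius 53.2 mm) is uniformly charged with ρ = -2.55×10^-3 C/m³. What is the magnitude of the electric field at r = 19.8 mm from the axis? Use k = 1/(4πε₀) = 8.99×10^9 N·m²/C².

Choose a coaxial cylinder of radius r = 19.8 mm (arbitrary length L) as the Gaussian surface (r < R).
Charge inside radius r per length L is ρ·πr²·L, so λ_enc = ρπr² = -3.141×10^-6 C/m.
By Gauss's law (flux through the curved wall only), E·2πrL = λ_enc L/ε₀.
E = 2k|λ_enc|/r = 2(8.99×10^9)(3.141×10^-6)/(0.0198) = 2.85e6 N/C.

|E| = 2.85×10^6 N/C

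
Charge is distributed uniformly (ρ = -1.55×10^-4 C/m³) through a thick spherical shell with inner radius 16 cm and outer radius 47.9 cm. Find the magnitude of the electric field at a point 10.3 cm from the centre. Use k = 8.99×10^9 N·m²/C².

By spherical symmetry E is radial; choose a Gaussian sphere of radius r = 10.3 cm (r < 16 cm, inside the empty cavity).
No charge is enclosed, so by Gauss's law E·4πr² = 0 ⇒ E = 0.

E = 0 (no enclosed charge)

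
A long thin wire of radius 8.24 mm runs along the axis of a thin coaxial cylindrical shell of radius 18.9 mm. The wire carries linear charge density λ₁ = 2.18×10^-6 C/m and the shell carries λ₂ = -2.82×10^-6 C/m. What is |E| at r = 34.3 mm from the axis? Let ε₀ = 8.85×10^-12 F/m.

By cylindrical symmetry E is radial; use a coaxial Gaussian cylinder of radius 34.3 mm and length L (r > 18.9 mm, enclosing both).
λ_enc = λ₁ + λ₂ = (2.18×10^-6) + (-2.82×10^-6) = -6.40×10^-7 C/m.
Applying ∮E·dA = Q_enc/ε₀ with the end caps contributing no flux:
E = |λ_enc|/(2πε₀r) = (6.40×10^-7)/(2π·8.85×10^-12·0.0343) = 3.36e5 N/C.

E ≈ 3.36×10^5 V/m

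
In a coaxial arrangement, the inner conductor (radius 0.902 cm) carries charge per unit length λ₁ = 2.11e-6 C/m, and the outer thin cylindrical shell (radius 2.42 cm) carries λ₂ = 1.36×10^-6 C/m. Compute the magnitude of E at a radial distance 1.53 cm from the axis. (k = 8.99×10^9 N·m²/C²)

Coaxial Gaussian cylinder, radius r = 1.53 cm, length L (between the conductors, 0.902 cm < r < 2.42 cm).
Only the inner wire is enclosed; the outer shell contributes nothing inside itself. λ_enc = λ₁ = 2.11×10^-6 C/m.
Applying ∮E·dA = Q_enc/ε₀ with the end caps contributing no flux:
E = 2k|λ_enc|/r = 2(8.99×10^9)(2.11e-6)/(0.0153) = 2.48e6 N/C.

2.48×10^6 V/m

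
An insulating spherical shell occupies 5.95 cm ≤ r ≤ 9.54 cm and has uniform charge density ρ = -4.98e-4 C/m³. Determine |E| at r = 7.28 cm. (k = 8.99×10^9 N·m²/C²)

|E| = 6.20×10^5 N/C

Symmetry ⇒ E = E(r) r̂. Gaussian sphere of radius r = 7.28 cm (within the shell material, 5.95 cm < r < 9.54 cm).
Enclosed charge is the volume from a to r: Q_enc = (4π/3)ρ(r³ − a³) = -3.654×10^-7 C.
By Gauss's law, ∮E·dA = E·4πr² = Q_enc/ε₀.
E = k|Q_enc|/r² = (8.99×10^9)(3.654×10^-7)/(0.0728)² = 6.20×10^5 N/C.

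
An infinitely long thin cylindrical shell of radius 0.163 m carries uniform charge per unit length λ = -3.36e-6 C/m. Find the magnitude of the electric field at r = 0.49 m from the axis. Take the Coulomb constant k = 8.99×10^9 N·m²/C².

Take a coaxial cylindrical Gaussian surface of radius r = 0.49 m and length L (r > 0.163 m).
The full line charge is enclosed: λ_enc = -3.36e-6 C/m.
Since E is radial and uniform over the curved surface, Φ = E·2πrL = Q_enc/ε₀ = λ_enc L/ε₀.
E = 2k|λ_enc|/r = 2(8.99×10^9)(3.36×10^-6)/(0.49) = 1.23e5 N/C.

E = 1.23×10^5 N/C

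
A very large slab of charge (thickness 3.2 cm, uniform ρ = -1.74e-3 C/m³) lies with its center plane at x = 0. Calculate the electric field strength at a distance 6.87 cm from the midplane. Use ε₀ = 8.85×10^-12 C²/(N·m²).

E ≈ 3.15×10^6 N/C

The point |x| = 6.87 cm lies outside the slab (half-thickness 0.016 m). A symmetric pillbox spanning the full slab encloses Q_enc = ρ·d·A.
Flux = 2EA ⇒ E = |ρ|d/(2ε₀), independent of distance outside.
E = (1.74e-3)(0.032)/(2·8.85×10^-12) = 3.15×10^6 N/C.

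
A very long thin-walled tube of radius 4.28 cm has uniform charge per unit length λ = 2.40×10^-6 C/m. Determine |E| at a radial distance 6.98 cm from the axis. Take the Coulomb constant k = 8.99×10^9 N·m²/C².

|E| ≈ 6.18×10^5 N/C

By cylindrical symmetry E is radial; use a coaxial Gaussian cylinder of radius 6.98 cm and length L (r > 4.28 cm).
The full line charge is enclosed: λ_enc = 2.40e-6 C/m.
Gauss's law: E·2πrL = λ_enc L/ε₀.
E = 2k|λ_enc|/r = 2(8.99×10^9)(2.40×10^-6)/(0.0698) = 6.18e5 N/C.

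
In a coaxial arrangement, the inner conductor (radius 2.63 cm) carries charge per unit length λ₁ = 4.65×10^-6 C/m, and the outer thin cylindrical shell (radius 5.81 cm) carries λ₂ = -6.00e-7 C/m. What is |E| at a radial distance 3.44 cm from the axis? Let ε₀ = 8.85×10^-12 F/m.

Coaxial Gaussian cylinder, radius r = 3.44 cm, length L (between the conductors, 2.63 cm < r < 5.81 cm).
The shell at 5.81 cm lies outside the Gaussian surface, so λ_enc = λ₁ = 4.65e-6 C/m.
By Gauss's law (flux through the curved wall only), E·2πrL = λ_enc L/ε₀.
E = |λ_enc|/(2πε₀r) = (4.65×10^-6)/(2π·8.85×10^-12·0.0344) = 2.43e6 N/C.

E ≈ 2.43×10^6 N/C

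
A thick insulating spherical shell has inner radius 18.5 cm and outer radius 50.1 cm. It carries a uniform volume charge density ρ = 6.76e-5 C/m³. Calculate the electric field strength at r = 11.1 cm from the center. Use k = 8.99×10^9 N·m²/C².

Symmetry ⇒ E = E(r) r̂. Gaussian sphere of radius r = 11.1 cm (r < 18.5 cm, inside the empty cavity).
No charge is enclosed, so by Gauss's law E·4πr² = 0 ⇒ E = 0.

E = 0 (no enclosed charge)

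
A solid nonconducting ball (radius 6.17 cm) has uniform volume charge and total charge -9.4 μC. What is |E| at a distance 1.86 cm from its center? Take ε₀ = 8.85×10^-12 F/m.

|E| = 6.69×10^6 V/m

Symmetry ⇒ E = E(r) r̂. Gaussian sphere of radius r = 1.86 cm (r < R).
Only the charge within r is enclosed: Q_enc = Q·(r/R)³ = (-9.4 μC)·(1.86 cm/6.17 cm)³ = -2.575×10^-7 C.
By Gauss's law, ∮E·dA = E·4πr² = Q_enc/ε₀.
E = |Q_enc|/(4πε₀r²) = (2.575×10^-7)/(4π·8.85×10^-12·(0.0186)²) = 6.69e6 N/C.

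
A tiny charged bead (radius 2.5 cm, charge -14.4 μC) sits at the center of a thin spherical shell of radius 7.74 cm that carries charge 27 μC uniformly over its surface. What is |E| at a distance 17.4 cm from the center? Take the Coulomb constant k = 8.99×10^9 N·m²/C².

Use a concentric Gaussian sphere at r = 17.4 cm (r > 7.74 cm, enclosing both).
Q_enc = (-14.4 μC) + (27 μC) = 1.26e-5 C.
Applying ∮E·dA = Q_enc/ε₀ with Φ = E(4πr²):
E = k|Q_enc|/r² = (8.99×10^9)(1.26×10^-5)/(0.174)² = 3.74e6 N/C.

|E| = 3.74×10^6 N/C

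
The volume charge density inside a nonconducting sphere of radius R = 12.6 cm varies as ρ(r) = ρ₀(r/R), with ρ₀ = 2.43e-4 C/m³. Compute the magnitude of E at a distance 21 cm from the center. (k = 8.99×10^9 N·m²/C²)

Take a concentric spherical Gaussian surface of radius r = 21 cm (r > R, all charge enclosed).
Q_enc = 4π ∫₀^R ρ₀(r'/R)^1 r'² dr' = 4πρ₀R³/4 = 1.527×10^-6 C.
Applying ∮E·dA = Q_enc/ε₀ with Φ = E(4πr²):
E = k|Q_enc|/r² = (8.99×10^9)(1.527×10^-6)/(0.21)² = 3.11e5 N/C.

|E| ≈ 3.11e5 V/m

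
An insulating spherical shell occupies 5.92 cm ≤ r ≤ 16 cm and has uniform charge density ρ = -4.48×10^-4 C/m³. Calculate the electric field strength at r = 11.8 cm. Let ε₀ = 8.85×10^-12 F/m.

|E| = 1.74×10^6 V/m

Symmetry ⇒ E = E(r) r̂. Gaussian sphere of radius r = 11.8 cm (within the shell material, 5.92 cm < r < 16 cm).
Only the shell between 5.92 cm and r is enclosed: Q_enc = ρ·(4π/3)(r³ − a³) = (-4.48×10^-4)·(4π/3)·((0.118)³ − (0.0592)³) = -2.694×10^-6 C.
By Gauss's law, ∮E·dA = E·4πr² = Q_enc/ε₀.
E = |Q_enc|/(4πε₀r²) = (2.694×10^-6)/(4π·8.85×10^-12·(0.118)²) = 1.74e6 N/C.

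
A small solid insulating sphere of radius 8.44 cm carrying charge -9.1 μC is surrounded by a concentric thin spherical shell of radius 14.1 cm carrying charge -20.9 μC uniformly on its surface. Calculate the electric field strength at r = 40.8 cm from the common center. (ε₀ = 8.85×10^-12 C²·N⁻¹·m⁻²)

E ≈ 1.62e6 V/m

Symmetry ⇒ E = E(r) r̂. Gaussian sphere of radius r = 40.8 cm (r > 14.1 cm, enclosing both).
Q_enc = (-9.1 μC) + (-20.9 μC) = -3.00×10^-5 C.
Gauss's law: E·4πr² = Q_enc/ε₀.
E = |Q_enc|/(4πε₀r²) = (3.00×10^-5)/(4π·8.85×10^-12·(0.408)²) = 1.62×10^6 N/C.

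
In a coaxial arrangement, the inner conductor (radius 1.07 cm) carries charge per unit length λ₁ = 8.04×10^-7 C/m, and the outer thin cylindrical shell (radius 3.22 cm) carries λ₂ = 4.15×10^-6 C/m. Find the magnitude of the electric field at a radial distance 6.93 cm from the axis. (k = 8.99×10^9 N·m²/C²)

Take a coaxial cylindrical Gaussian surface of radius r = 6.93 cm and length L (r > 3.22 cm, enclosing both).
λ_enc = λ₁ + λ₂ = (8.04×10^-7) + (4.15×10^-6) = 4.954×10^-6 C/m.
Applying ∮E·dA = Q_enc/ε₀ with the end caps contributing no flux:
E = 2k|λ_enc|/r = 2(8.99×10^9)(4.954e-6)/(0.0693) = 1.29×10^6 N/C.

1.29×10^6 N/C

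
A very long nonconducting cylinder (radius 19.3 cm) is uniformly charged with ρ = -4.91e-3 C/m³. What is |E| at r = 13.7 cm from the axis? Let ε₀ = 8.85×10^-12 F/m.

3.80×10^7 N/C

Choose a coaxial cylinder of radius r = 13.7 cm (arbitrary length L) as the Gaussian surface (r < R).
Enclosed charge per unit length: λ_enc = ρ·πr² = (-4.91×10^-3)π(0.137)² = -2.895e-4 C/m.
By Gauss's law (flux through the curved wall only), E·2πrL = λ_enc L/ε₀.
E = |λ_enc|/(2πε₀r) = (2.895×10^-4)/(2π·8.85×10^-12·0.137) = 3.80×10^7 N/C.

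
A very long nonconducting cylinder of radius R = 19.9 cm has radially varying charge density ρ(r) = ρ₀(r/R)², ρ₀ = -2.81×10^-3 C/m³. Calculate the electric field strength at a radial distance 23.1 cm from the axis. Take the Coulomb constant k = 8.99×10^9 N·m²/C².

|E| ≈ 1.36×10^7 N/C

Coaxial Gaussian cylinder, radius r = 23.1 cm, length L (r > R, full charge per length enclosed).
λ_enc = 2π ∫₀^R ρ₀(r'/R)^2 r' dr' = 2πρ₀R²/4 = -1.748×10^-4 C/m.
Gauss's law: E·2πrL = λ_enc L/ε₀.
E = 2k|λ_enc|/r = 2(8.99×10^9)(1.748×10^-4)/(0.231) = 1.36×10^7 N/C.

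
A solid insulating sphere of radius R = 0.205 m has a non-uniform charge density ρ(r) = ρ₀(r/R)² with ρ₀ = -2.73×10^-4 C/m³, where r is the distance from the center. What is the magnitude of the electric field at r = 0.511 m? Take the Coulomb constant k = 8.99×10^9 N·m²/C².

Use a concentric Gaussian sphere at r = 0.511 m (r > R, all charge enclosed).
Q_enc = 4π ∫₀^R ρ₀(r'/R)^2 r'² dr' = 4πρ₀R³/5 = -5.911×10^-6 C.
By Gauss's law, ∮E·dA = E·4πr² = Q_enc/ε₀.
E = k|Q_enc|/r² = (8.99×10^9)(5.911×10^-6)/(0.511)² = 2.04e5 N/C.

E ≈ 2.04e5 N/C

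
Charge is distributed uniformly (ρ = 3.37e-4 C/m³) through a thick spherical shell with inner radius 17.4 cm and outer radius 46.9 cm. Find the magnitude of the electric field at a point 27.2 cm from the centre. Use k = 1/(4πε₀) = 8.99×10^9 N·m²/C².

Symmetry ⇒ E = E(r) r̂. Gaussian sphere of radius r = 27.2 cm (within the shell material, 17.4 cm < r < 46.9 cm).
Enclosed charge is the volume from a to r: Q_enc = (4π/3)ρ(r³ − a³) = 2.097×10^-5 C.
By Gauss's law, ∮E·dA = E·4πr² = Q_enc/ε₀.
E = k|Q_enc|/r² = (8.99×10^9)(2.097×10^-5)/(0.272)² = 2.55×10^6 N/C.

E = 2.55e6 V/m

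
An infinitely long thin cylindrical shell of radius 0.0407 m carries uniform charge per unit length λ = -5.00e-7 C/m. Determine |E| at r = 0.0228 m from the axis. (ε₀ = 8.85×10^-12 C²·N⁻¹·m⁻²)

Coaxial Gaussian cylinder, radius r = 0.0228 m, length L (r < 0.0407 m, inside the shell).
All the surface charge lies outside this cylinder: Q_enc = 0, hence E = 0.

E = 0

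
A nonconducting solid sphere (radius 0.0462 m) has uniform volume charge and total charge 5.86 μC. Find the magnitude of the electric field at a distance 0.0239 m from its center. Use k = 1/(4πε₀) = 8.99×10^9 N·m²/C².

Use a concentric Gaussian sphere at r = 0.0239 m (r < R).
For a uniform sphere the enclosed fraction is (r/R)³, so Q_enc = (5.86 μC)(0.0239/0.0462)³ = 8.113e-7 C.
Applying ∮E·dA = Q_enc/ε₀ with Φ = E(4πr²):
E = k|Q_enc|/r² = (8.99×10^9)(8.113×10^-7)/(0.0239)² = 1.28e7 N/C.

E ≈ 1.28e7 N/C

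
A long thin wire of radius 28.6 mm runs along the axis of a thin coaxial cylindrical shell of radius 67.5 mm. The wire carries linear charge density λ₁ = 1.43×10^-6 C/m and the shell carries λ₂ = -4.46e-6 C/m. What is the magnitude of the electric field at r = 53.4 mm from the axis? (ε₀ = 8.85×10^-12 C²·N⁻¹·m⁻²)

E ≈ 4.82×10^5 V/m

Coaxial Gaussian cylinder, radius r = 53.4 mm, length L (between the conductors, 28.6 mm < r < 67.5 mm).
Only the inner wire is enclosed; the outer shell contributes nothing inside itself. λ_enc = λ₁ = 1.43e-6 C/m.
Applying ∮E·dA = Q_enc/ε₀ with the end caps contributing no flux:
E = |λ_enc|/(2πε₀r) = (1.43×10^-6)/(2π·8.85×10^-12·0.0534) = 4.82×10^5 N/C.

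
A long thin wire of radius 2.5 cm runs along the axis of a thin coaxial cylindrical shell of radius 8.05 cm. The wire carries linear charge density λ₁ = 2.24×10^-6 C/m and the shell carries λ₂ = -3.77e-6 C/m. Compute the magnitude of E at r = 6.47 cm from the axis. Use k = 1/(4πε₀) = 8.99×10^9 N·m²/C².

6.22×10^5 N/C

Take a coaxial cylindrical Gaussian surface of radius r = 6.47 cm and length L (between the conductors, 2.5 cm < r < 8.05 cm).
The shell at 8.05 cm lies outside the Gaussian surface, so λ_enc = λ₁ = 2.24×10^-6 C/m.
Since E is radial and uniform over the curved surface, Φ = E·2πrL = Q_enc/ε₀ = λ_enc L/ε₀.
E = 2k|λ_enc|/r = 2(8.99×10^9)(2.24×10^-6)/(0.0647) = 6.22e5 N/C.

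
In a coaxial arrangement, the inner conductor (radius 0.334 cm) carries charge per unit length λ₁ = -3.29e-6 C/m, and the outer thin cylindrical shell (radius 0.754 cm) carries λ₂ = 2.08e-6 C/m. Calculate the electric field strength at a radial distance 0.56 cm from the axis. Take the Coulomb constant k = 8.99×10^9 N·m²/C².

E ≈ 1.06×10^7 V/m

By cylindrical symmetry E is radial; use a coaxial Gaussian cylinder of radius 0.56 cm and length L (between the conductors, 0.334 cm < r < 0.754 cm).
Only the inner wire is enclosed; the outer shell contributes nothing inside itself. λ_enc = λ₁ = -3.29×10^-6 C/m.
By Gauss's law (flux through the curved wall only), E·2πrL = λ_enc L/ε₀.
E = 2k|λ_enc|/r = 2(8.99×10^9)(3.29e-6)/(0.0056) = 1.06×10^7 N/C.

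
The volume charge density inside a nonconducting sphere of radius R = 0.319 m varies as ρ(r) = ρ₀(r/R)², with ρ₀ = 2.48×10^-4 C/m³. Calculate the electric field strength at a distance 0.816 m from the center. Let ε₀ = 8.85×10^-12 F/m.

|E| = 2.73×10^5 N/C

Use a concentric Gaussian sphere at r = 0.816 m (r > R, all charge enclosed).
Q_enc = 4π ∫₀^R ρ₀(r'/R)^2 r'² dr' = 4πρ₀R³/5 = 2.023e-5 C.
Applying ∮E·dA = Q_enc/ε₀ with Φ = E(4πr²):
E = |Q_enc|/(4πε₀r²) = (2.023e-5)/(4π·8.85×10^-12·(0.816)²) = 2.73e5 N/C.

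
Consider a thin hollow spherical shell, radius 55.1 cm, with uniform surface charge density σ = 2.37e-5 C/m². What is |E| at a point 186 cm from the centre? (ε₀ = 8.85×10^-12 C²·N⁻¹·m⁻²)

|E| = 2.35e5 N/C

Take a concentric spherical Gaussian surface of radius r = 186 cm (r > 55.1 cm).
The entire shell is enclosed: Q_enc = σ·4πR² = (2.37×10^-5)·4π·(0.551)² = 9.042×10^-5 C.
By Gauss's law, ∮E·dA = E·4πr² = Q_enc/ε₀.
E = |Q_enc|/(4πε₀r²) = (9.042×10^-5)/(4π·8.85×10^-12·(1.86)²) = 2.35×10^5 N/C.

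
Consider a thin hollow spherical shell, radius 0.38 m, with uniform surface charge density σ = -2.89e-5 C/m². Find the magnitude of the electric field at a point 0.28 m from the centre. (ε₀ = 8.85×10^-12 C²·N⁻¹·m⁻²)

E = 0 (no enclosed charge)

Symmetry ⇒ E = E(r) r̂. Gaussian sphere of radius r = 0.28 m (inside the shell, r < 0.38 m).
No charge lies within this surface, so Q_enc = 0 and Gauss's law gives E·4πr² = 0 ⇒ E = 0.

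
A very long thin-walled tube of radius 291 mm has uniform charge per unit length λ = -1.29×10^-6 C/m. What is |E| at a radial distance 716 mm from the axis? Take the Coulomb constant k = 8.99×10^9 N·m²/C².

3.24×10^4 V/m

By cylindrical symmetry E is radial; use a coaxial Gaussian cylinder of radius 716 mm and length L (r > 291 mm).
The full line charge is enclosed: λ_enc = -1.29e-6 C/m.
By Gauss's law (flux through the curved wall only), E·2πrL = λ_enc L/ε₀.
E = 2k|λ_enc|/r = 2(8.99×10^9)(1.29e-6)/(0.716) = 3.24×10^4 N/C.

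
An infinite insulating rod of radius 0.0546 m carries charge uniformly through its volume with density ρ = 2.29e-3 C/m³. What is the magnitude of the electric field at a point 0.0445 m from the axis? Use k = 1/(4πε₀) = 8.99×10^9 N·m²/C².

By cylindrical symmetry E is radial; use a coaxial Gaussian cylinder of radius 0.0445 m and length L (r < R).
Enclosed charge per unit length: λ_enc = ρ·πr² = (2.29×10^-3)π(0.0445)² = 1.425e-5 C/m.
Since E is radial and uniform over the curved surface, Φ = E·2πrL = Q_enc/ε₀ = λ_enc L/ε₀.
E = 2k|λ_enc|/r = 2(8.99×10^9)(1.425e-5)/(0.0445) = 5.76×10^6 N/C.

5.76e6 N/C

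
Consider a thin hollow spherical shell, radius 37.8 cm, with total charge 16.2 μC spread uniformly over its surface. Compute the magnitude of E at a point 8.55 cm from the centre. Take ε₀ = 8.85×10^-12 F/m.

By spherical symmetry E is radial; choose a Gaussian sphere of radius r = 8.55 cm (inside the shell, r < 37.8 cm).
No charge lies within this surface, so Q_enc = 0 and Gauss's law gives E·4πr² = 0 ⇒ E = 0.

E = 0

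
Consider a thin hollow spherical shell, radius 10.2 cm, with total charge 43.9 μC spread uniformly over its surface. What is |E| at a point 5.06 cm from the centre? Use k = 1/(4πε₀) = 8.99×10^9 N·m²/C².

E = 0 (no enclosed charge)

Symmetry ⇒ E = E(r) r̂. Gaussian sphere of radius r = 5.06 cm (inside the shell, r < 10.2 cm).
All the charge is outside the Gaussian surface: Q_enc = 0, hence E = 0 everywhere inside the shell.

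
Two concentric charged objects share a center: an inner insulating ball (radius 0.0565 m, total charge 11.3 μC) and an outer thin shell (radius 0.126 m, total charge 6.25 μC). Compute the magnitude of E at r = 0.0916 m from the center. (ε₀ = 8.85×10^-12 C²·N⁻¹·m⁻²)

Symmetry ⇒ E = E(r) r̂. Gaussian sphere of radius r = 0.0916 m (between the bodies, 0.0565 m < r < 0.126 m).
Only the inner charge is enclosed; the outer shell contributes nothing inside itself. Q_enc = 11.3 μC = 1.13e-5 C.
Applying ∮E·dA = Q_enc/ε₀ with Φ = E(4πr²):
E = |Q_enc|/(4πε₀r²) = (1.13×10^-5)/(4π·8.85×10^-12·(0.0916)²) = 1.21e7 N/C.

E = 1.21e7 N/C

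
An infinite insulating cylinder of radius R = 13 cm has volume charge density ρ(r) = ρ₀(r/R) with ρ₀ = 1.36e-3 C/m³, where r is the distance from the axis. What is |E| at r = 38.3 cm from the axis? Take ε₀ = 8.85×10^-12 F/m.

Coaxial Gaussian cylinder, radius r = 38.3 cm, length L (r > R, full charge per length enclosed).
λ_enc = 2π ∫₀^R ρ₀(r'/R)^1 r' dr' = 2πρ₀R²/3 = 4.814×10^-5 C/m.
Applying ∮E·dA = Q_enc/ε₀ with the end caps contributing no flux:
E = |λ_enc|/(2πε₀r) = (4.814×10^-5)/(2π·8.85×10^-12·0.383) = 2.26e6 N/C.

|E| = 2.26e6 V/m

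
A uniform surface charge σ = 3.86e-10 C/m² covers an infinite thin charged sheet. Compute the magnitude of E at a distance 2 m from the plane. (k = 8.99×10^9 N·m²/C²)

E = 21.8 N/C

The symmetry is planar: E is normal to the sheet and the same magnitude on both sides. Take a pillbox straddling the sheet with end-cap area A.
Only the two end caps contribute flux: Φ = 2EA. With Q_enc = σA, Gauss's law gives E = |σ|/(2ε₀).
E = 2πk|σ| = 2π(8.99×10^9)(3.86×10^-10) = 21.8 N/C.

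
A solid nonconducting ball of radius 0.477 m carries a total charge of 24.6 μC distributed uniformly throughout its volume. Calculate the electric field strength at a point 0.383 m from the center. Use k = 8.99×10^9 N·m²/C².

Symmetry ⇒ E = E(r) r̂. Gaussian sphere of radius r = 0.383 m (r < R).
For a uniform sphere the enclosed fraction is (r/R)³, so Q_enc = (24.6 μC)(0.383/0.477)³ = 1.273×10^-5 C.
Gauss's law: E·4πr² = Q_enc/ε₀.
E = k|Q_enc|/r² = (8.99×10^9)(1.273e-5)/(0.383)² = 7.80e5 N/C.

E ≈ 7.80×10^5 V/m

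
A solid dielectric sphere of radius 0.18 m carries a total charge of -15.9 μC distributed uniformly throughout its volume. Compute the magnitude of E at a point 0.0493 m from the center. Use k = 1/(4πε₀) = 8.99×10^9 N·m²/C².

Use a concentric Gaussian sphere at r = 0.0493 m (r < R).
Only the charge within r is enclosed: Q_enc = Q·(r/R)³ = (-15.9 μC)·(0.0493 m/0.18 m)³ = -3.267e-7 C.
Since E is radial and uniform over the Gaussian sphere, Φ = E·4πr² = Q_enc/ε₀.
E = k|Q_enc|/r² = (8.99×10^9)(3.267×10^-7)/(0.0493)² = 1.21×10^6 N/C.

1.21e6 N/C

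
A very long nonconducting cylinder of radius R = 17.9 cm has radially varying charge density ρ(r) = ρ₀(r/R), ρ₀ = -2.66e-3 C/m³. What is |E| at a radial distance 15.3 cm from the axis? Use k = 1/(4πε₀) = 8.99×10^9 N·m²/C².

|E| ≈ 1.31×10^7 N/C

Coaxial Gaussian cylinder, radius r = 15.3 cm, length L (r < R).
λ_enc = ∫₀^r ρ(r')·2πr' dr' = (2πρ₀/R)·r^3/3 = -1.115e-4 C/m.
Applying ∮E·dA = Q_enc/ε₀ with the end caps contributing no flux:
E = 2k|λ_enc|/r = 2(8.99×10^9)(1.115e-4)/(0.153) = 1.31×10^7 N/C.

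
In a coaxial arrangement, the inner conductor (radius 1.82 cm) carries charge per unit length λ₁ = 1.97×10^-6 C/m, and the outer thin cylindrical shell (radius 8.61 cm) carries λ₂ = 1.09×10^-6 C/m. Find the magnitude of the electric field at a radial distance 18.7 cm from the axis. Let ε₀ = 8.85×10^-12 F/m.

Coaxial Gaussian cylinder, radius r = 18.7 cm, length L (r > 8.61 cm, enclosing both).
λ_enc = λ₁ + λ₂ = (1.97×10^-6) + (1.09×10^-6) = 3.06×10^-6 C/m.
By Gauss's law (flux through the curved wall only), E·2πrL = λ_enc L/ε₀.
E = |λ_enc|/(2πε₀r) = (3.06×10^-6)/(2π·8.85×10^-12·0.187) = 2.94e5 N/C.

2.94×10^5 N/C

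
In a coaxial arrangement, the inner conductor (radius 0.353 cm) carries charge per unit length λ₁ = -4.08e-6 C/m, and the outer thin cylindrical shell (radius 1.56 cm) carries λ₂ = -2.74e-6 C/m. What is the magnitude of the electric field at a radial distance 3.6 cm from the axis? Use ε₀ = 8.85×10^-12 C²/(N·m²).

E = 3.41×10^6 V/m

Choose a coaxial cylinder of radius r = 3.6 cm (arbitrary length L) as the Gaussian surface (r > 1.56 cm, enclosing both).
λ_enc = λ₁ + λ₂ = (-4.08e-6) + (-2.74×10^-6) = -6.82×10^-6 C/m.
Since E is radial and uniform over the curved surface, Φ = E·2πrL = Q_enc/ε₀ = λ_enc L/ε₀.
E = |λ_enc|/(2πε₀r) = (6.82×10^-6)/(2π·8.85×10^-12·0.036) = 3.41×10^6 N/C.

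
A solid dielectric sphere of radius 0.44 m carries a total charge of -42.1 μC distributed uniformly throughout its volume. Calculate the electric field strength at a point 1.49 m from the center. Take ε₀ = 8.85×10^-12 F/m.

Take a concentric spherical Gaussian surface of radius r = 1.49 m (r > R, so the entire charge is enclosed).
Q_enc = -42.1 μC = -4.21e-5 C.
By Gauss's law, ∮E·dA = E·4πr² = Q_enc/ε₀.
E = |Q_enc|/(4πε₀r²) = (4.21e-5)/(4π·8.85×10^-12·(1.49)²) = 1.71e5 N/C.

E ≈ 1.71×10^5 V/m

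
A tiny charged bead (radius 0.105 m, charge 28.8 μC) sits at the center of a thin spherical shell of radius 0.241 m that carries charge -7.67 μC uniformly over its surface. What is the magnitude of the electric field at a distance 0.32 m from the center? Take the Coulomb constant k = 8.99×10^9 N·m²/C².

|E| = 1.86e6 N/C

By spherical symmetry E is radial; choose a Gaussian sphere of radius r = 0.32 m (r > 0.241 m, enclosing both).
Q_enc = (28.8 μC) + (-7.67 μC) = 2.113e-5 C.
By Gauss's law, ∮E·dA = E·4πr² = Q_enc/ε₀.
E = k|Q_enc|/r² = (8.99×10^9)(2.113e-5)/(0.32)² = 1.86×10^6 N/C.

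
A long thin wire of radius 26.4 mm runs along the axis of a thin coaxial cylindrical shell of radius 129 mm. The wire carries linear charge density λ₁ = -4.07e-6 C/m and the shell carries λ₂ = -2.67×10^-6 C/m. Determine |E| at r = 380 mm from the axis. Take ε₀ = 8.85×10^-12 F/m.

By cylindrical symmetry E is radial; use a coaxial Gaussian cylinder of radius 380 mm and length L (r > 129 mm, enclosing both).
λ_enc = λ₁ + λ₂ = (-4.07×10^-6) + (-2.67e-6) = -6.74×10^-6 C/m.
Applying ∮E·dA = Q_enc/ε₀ with the end caps contributing no flux:
E = |λ_enc|/(2πε₀r) = (6.74e-6)/(2π·8.85×10^-12·0.38) = 3.19e5 N/C.

E = 3.19e5 N/C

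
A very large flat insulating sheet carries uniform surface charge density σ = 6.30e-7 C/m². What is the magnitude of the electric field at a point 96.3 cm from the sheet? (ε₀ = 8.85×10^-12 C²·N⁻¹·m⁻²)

E ≈ 3.56e4 N/C

By planar symmetry E is perpendicular to the sheet and uniform; use a Gaussian pillbox with flat faces of area A on each side of the sheet.
Only the two end caps contribute flux: Φ = 2EA. With Q_enc = σA, Gauss's law gives E = |σ|/(2ε₀).
E = |σ|/(2ε₀) = (6.30×10^-7)/(2·8.85×10^-12) = 3.56×10^4 N/C.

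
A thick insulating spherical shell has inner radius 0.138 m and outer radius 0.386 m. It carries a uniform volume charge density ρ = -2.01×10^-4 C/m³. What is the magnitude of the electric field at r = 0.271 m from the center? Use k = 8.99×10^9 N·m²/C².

By spherical symmetry E is radial; choose a Gaussian sphere of radius r = 0.271 m (within the shell material, 0.138 m < r < 0.386 m).
Enclosed charge is the volume from a to r: Q_enc = (4π/3)ρ(r³ − a³) = -1.454×10^-5 C.
Gauss's law: E·4πr² = Q_enc/ε₀.
E = k|Q_enc|/r² = (8.99×10^9)(1.454×10^-5)/(0.271)² = 1.78×10^6 N/C.

|E| = 1.78×10^6 V/m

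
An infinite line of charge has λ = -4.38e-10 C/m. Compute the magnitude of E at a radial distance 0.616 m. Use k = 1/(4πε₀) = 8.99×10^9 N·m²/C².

E = 12.8 V/m

Coaxial Gaussian cylinder, radius r = 0.616 m, length L.
Q_enc = λL, so λ_enc = -4.38e-10 C/m.
Applying ∮E·dA = Q_enc/ε₀ with the end caps contributing no flux:
E = 2k|λ_enc|/r = 2(8.99×10^9)(4.38×10^-10)/(0.616) = 12.8 N/C.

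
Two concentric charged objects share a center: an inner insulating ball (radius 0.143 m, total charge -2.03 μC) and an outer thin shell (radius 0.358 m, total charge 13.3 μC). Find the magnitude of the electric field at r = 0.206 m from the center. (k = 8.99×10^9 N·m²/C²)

E ≈ 4.30×10^5 N/C

Take a concentric spherical Gaussian surface of radius r = 0.206 m (between the bodies, 0.143 m < r < 0.358 m).
The shell at 0.358 m lies outside the Gaussian surface, so Q_enc = -2.03 μC = -2.03×10^-6 C.
Gauss's law: E·4πr² = Q_enc/ε₀.
E = k|Q_enc|/r² = (8.99×10^9)(2.03×10^-6)/(0.206)² = 4.30×10^5 N/C.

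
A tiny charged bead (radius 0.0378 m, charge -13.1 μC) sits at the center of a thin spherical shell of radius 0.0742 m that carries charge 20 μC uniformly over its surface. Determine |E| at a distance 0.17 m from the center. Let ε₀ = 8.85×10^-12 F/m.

Use a concentric Gaussian sphere at r = 0.17 m (r > 0.0742 m, enclosing both).
Q_enc = (-13.1 μC) + (20 μC) = 6.90×10^-6 C.
Since E is radial and uniform over the Gaussian sphere, Φ = E·4πr² = Q_enc/ε₀.
E = |Q_enc|/(4πε₀r²) = (6.90×10^-6)/(4π·8.85×10^-12·(0.17)²) = 2.15×10^6 N/C.

|E| = 2.15e6 N/C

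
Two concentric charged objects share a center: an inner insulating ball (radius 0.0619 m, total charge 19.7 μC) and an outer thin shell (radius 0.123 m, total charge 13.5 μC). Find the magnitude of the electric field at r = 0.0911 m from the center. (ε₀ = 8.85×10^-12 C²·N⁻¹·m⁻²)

E ≈ 2.13e7 V/m

Symmetry ⇒ E = E(r) r̂. Gaussian sphere of radius r = 0.0911 m (between the bodies, 0.0619 m < r < 0.123 m).
Only the inner charge is enclosed; the outer shell contributes nothing inside itself. Q_enc = 19.7 μC = 1.97×10^-5 C.
Gauss's law: E·4πr² = Q_enc/ε₀.
E = |Q_enc|/(4πε₀r²) = (1.97×10^-5)/(4π·8.85×10^-12·(0.0911)²) = 2.13e7 N/C.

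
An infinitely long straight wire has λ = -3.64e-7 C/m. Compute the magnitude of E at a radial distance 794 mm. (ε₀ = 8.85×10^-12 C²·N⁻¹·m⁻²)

8.24×10^3 V/m

By cylindrical symmetry E is radial; use a coaxial Gaussian cylinder of radius 794 mm and length L.
Q_enc = λL, so λ_enc = -3.64e-7 C/m.
Gauss's law: E·2πrL = λ_enc L/ε₀.
E = |λ_enc|/(2πε₀r) = (3.64×10^-7)/(2π·8.85×10^-12·0.794) = 8.24e3 N/C.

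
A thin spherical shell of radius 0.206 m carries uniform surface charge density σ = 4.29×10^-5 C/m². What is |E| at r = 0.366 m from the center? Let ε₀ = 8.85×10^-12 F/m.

1.54e6 N/C

Use a concentric Gaussian sphere at r = 0.366 m (r > 0.206 m).
The entire shell is enclosed: Q_enc = σ·4πR² = (4.29×10^-5)·4π·(0.206)² = 2.288×10^-5 C.
Since E is radial and uniform over the Gaussian sphere, Φ = E·4πr² = Q_enc/ε₀.
E = |Q_enc|/(4πε₀r²) = (2.288×10^-5)/(4π·8.85×10^-12·(0.366)²) = 1.54e6 N/C.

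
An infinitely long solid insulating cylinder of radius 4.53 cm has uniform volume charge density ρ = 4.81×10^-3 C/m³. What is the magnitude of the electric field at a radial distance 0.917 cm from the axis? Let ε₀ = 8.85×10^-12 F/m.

|E| = 2.49×10^6 N/C

Coaxial Gaussian cylinder, radius r = 0.917 cm, length L (r < R).
Enclosed charge per unit length: λ_enc = ρ·πr² = (4.81×10^-3)π(0.00917)² = 1.271×10^-6 C/m.
Gauss's law: E·2πrL = λ_enc L/ε₀.
E = |λ_enc|/(2πε₀r) = (1.271e-6)/(2π·8.85×10^-12·0.00917) = 2.49e6 N/C.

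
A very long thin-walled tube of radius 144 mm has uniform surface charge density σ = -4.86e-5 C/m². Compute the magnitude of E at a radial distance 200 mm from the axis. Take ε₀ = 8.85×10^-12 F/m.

|E| = 3.95×10^6 V/m

Coaxial Gaussian cylinder, radius r = 200 mm, length L (r > 144 mm).
The whole shell is enclosed: λ_enc = σ·2πR = (-4.86×10^-5)·2π·(0.144) = -4.397×10^-5 C/m.
Applying ∮E·dA = Q_enc/ε₀ with the end caps contributing no flux:
E = |λ_enc|/(2πε₀r) = (4.397e-5)/(2π·8.85×10^-12·0.2) = 3.95×10^6 N/C.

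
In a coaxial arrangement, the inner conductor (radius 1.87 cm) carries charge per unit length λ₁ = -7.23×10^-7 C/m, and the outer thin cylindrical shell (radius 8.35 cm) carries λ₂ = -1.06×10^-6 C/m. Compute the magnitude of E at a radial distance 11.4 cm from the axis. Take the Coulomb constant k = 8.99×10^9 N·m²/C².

By cylindrical symmetry E is radial; use a coaxial Gaussian cylinder of radius 11.4 cm and length L (r > 8.35 cm, enclosing both).
λ_enc = λ₁ + λ₂ = (-7.23×10^-7) + (-1.06×10^-6) = -1.783e-6 C/m.
Applying ∮E·dA = Q_enc/ε₀ with the end caps contributing no flux:
E = 2k|λ_enc|/r = 2(8.99×10^9)(1.783×10^-6)/(0.114) = 2.81×10^5 N/C.

|E| ≈ 2.81×10^5 V/m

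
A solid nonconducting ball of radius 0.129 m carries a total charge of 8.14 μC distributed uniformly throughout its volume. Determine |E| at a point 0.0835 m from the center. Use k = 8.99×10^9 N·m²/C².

Symmetry ⇒ E = E(r) r̂. Gaussian sphere of radius r = 0.0835 m (r < R).
For a uniform sphere the enclosed fraction is (r/R)³, so Q_enc = (8.14 μC)(0.0835/0.129)³ = 2.208×10^-6 C.
Gauss's law: E·4πr² = Q_enc/ε₀.
E = k|Q_enc|/r² = (8.99×10^9)(2.208×10^-6)/(0.0835)² = 2.85×10^6 N/C.

2.85×10^6 N/C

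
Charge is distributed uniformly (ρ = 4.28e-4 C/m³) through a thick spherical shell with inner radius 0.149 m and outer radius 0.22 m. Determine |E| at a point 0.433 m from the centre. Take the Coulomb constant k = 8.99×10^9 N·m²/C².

|E| ≈ 6.31×10^5 N/C

By spherical symmetry E is radial; choose a Gaussian sphere of radius r = 0.433 m (r > 0.22 m, enclosing the whole shell).
Q_enc = ρ·(4π/3)(b³ − a³) = (4.28×10^-4)·(4π/3)·((0.22)³ − (0.149)³) = 1.316e-5 C.
Gauss's law: E·4πr² = Q_enc/ε₀.
E = k|Q_enc|/r² = (8.99×10^9)(1.316×10^-5)/(0.433)² = 6.31×10^5 N/C.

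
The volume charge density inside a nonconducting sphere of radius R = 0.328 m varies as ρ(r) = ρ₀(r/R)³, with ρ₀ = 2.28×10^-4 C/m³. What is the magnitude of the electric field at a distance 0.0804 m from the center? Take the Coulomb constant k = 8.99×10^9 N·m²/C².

Take a concentric spherical Gaussian surface of radius r = 0.0804 m (r < R).
Q_enc = ∫₀^r ρ(r')·4πr'² dr' = (4πρ₀/R³) ∫₀^r r'^5 dr' = 4πρ₀ r^6/(6·R³) = 3.655e-9 C.
Gauss's law: E·4πr² = Q_enc/ε₀.
E = k|Q_enc|/r² = (8.99×10^9)(3.655e-9)/(0.0804)² = 5.08×10^3 N/C.

E ≈ 5.08e3 N/C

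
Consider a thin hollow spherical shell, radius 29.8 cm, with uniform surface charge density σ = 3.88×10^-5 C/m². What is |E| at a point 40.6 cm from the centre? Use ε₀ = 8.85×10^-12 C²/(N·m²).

E ≈ 2.36×10^6 V/m

By spherical symmetry E is radial; choose a Gaussian sphere of radius r = 40.6 cm (r > 29.8 cm).
The entire shell is enclosed: Q_enc = σ·4πR² = (3.88×10^-5)·4π·(0.298)² = 4.33×10^-5 C.
Since E is radial and uniform over the Gaussian sphere, Φ = E·4πr² = Q_enc/ε₀.
E = |Q_enc|/(4πε₀r²) = (4.33×10^-5)/(4π·8.85×10^-12·(0.406)²) = 2.36e6 N/C.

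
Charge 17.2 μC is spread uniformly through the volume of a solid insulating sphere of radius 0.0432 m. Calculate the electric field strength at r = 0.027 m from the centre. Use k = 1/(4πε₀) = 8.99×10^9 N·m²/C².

5.18e7 N/C

By spherical symmetry E is radial; choose a Gaussian sphere of radius r = 0.027 m (r < R).
For a uniform sphere the enclosed fraction is (r/R)³, so Q_enc = (17.2 μC)(0.027/0.0432)³ = 4.199×10^-6 C.
Since E is radial and uniform over the Gaussian sphere, Φ = E·4πr² = Q_enc/ε₀.
E = k|Q_enc|/r² = (8.99×10^9)(4.199×10^-6)/(0.027)² = 5.18e7 N/C.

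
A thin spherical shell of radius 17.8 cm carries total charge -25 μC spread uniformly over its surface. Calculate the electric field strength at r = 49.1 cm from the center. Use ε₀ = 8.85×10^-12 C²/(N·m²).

Use a concentric Gaussian sphere at r = 49.1 cm (r > 17.8 cm).
The entire shell is enclosed: Q_enc = -2.50×10^-5 C.
Gauss's law: E·4πr² = Q_enc/ε₀.
E = |Q_enc|/(4πε₀r²) = (2.50×10^-5)/(4π·8.85×10^-12·(0.491)²) = 9.32×10^5 N/C.

|E| ≈ 9.32e5 N/C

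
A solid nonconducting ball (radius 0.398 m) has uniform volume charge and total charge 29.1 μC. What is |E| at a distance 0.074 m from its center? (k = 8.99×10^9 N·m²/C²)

E = 3.07e5 N/C

Take a concentric spherical Gaussian surface of radius r = 0.074 m (r < R).
For a uniform sphere the enclosed fraction is (r/R)³, so Q_enc = (29.1 μC)(0.074/0.398)³ = 1.87e-7 C.
By Gauss's law, ∮E·dA = E·4πr² = Q_enc/ε₀.
E = k|Q_enc|/r² = (8.99×10^9)(1.87e-7)/(0.074)² = 3.07×10^5 N/C.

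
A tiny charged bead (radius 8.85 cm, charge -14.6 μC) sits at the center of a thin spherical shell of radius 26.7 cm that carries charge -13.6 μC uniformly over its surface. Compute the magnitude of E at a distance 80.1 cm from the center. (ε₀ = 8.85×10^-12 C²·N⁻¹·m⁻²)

By spherical symmetry E is radial; choose a Gaussian sphere of radius r = 80.1 cm (r > 26.7 cm, enclosing both).
Q_enc = (-14.6 μC) + (-13.6 μC) = -2.82e-5 C.
Applying ∮E·dA = Q_enc/ε₀ with Φ = E(4πr²):
E = |Q_enc|/(4πε₀r²) = (2.82e-5)/(4π·8.85×10^-12·(0.801)²) = 3.95×10^5 N/C.

|E| ≈ 3.95e5 V/m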